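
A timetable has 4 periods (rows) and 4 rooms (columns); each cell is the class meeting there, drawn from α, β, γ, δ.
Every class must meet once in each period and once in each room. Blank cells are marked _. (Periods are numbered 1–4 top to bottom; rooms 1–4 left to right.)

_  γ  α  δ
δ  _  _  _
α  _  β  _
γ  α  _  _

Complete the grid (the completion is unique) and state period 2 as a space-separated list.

Period 2, room 2: period 2 has {δ} and room 2 has {α, γ}, leaving only β.
Period 2, room 3: period 2 has {β, δ} and room 3 has {α, β}, leaving only γ.
Period 2, room 4: period 2 has {β, γ, δ} and room 4 has {δ}, leaving only α.
So period 2 reads: δ β γ α.

δ β γ α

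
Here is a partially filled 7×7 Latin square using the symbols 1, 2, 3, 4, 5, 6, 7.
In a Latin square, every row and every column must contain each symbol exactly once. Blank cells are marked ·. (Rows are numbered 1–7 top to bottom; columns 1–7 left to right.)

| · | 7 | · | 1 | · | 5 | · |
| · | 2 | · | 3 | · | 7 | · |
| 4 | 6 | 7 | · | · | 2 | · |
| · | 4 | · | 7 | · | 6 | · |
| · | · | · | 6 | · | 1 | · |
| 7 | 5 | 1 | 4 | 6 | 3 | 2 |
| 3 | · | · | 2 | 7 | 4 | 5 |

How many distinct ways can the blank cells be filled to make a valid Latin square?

11

Row 1, column 1: eliminating its row and column leaves {2, 6}.
Row 1, column 3: eliminating its row and column leaves {2, 3, 4, 6}.
Row 1, column 5: eliminating its row and column leaves {2, 3, 4}.
Row 1, column 7: eliminating its row and column leaves {3, 4, 6}.
Row 2, column 1: eliminating its row and column leaves {1, 5, 6}.
Row 2, column 3: eliminating its row and column leaves {4, 5, 6}.
Row 2, column 5: eliminating its row and column leaves {1, 4, 5}.
Row 2, column 7: eliminating its row and column leaves {1, 4, 6}.
Row 3, column 4: eliminating its row and column leaves {5}.
Row 3, column 5: eliminating its row and column leaves {1, 3, 5}.
Row 3, column 7: eliminating its row and column leaves {1, 3}.
Row 4, column 1: eliminating its row and column leaves {1, 2, 5}.
Row 4, column 3: eliminating its row and column leaves {2, 3, 5}.
Row 4, column 5: eliminating its row and column leaves {1, 2, 3, 5}.
Row 4, column 7: eliminating its row and column leaves {1, 3}.
Row 5, column 1: eliminating its row and column leaves {2, 5}.
Row 5, column 2: eliminating its row and column leaves {3}.
Row 5, column 3: eliminating its row and column leaves {2, 3, 4, 5}.
Row 5, column 5: eliminating its row and column leaves {2, 3, 4, 5}.
Row 5, column 7: eliminating its row and column leaves {3, 4, 7}.
Row 7, column 2: eliminating its row and column leaves {1}.
Row 7, column 3: eliminating its row and column leaves {6}.
Enumerating the assignments across these blanks that avoid any row or column repeat gives 11 completions.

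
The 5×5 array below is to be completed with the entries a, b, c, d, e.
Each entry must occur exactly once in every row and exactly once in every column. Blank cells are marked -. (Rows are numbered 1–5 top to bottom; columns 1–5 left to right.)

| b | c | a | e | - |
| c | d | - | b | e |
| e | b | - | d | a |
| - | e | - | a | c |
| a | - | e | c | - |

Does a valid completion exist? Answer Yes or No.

No

Row 2, column 3: row 2 together with column 3 already contain {a, b, c, d, e} — every symbol — so nothing can go there. The grid has no valid completion.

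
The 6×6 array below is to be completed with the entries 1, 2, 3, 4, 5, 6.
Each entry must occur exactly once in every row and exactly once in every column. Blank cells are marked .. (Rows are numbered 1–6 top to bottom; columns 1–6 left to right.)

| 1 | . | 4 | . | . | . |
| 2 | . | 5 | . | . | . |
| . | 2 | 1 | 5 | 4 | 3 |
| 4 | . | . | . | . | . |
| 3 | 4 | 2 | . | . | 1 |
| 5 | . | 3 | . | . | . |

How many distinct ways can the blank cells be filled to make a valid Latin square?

Row 1, column 2: eliminating its row and column leaves {3, 5, 6}.
Row 1, column 4: eliminating its row and column leaves {2, 3, 6}.
Row 1, column 5: eliminating its row and column leaves {2, 3, 5, 6}.
Row 1, column 6: eliminating its row and column leaves {2, 5, 6}.
Row 2, column 2: eliminating its row and column leaves {1, 3, 6}.
Row 2, column 4: eliminating its row and column leaves {1, 3, 4, 6}.
Row 2, column 5: eliminating its row and column leaves {1, 3, 6}.
Row 2, column 6: eliminating its row and column leaves {4, 6}.
Row 3, column 1: eliminating its row and column leaves {6}.
Row 4, column 2: eliminating its row and column leaves {1, 3, 5, 6}.
Row 4, column 3: eliminating its row and column leaves {6}.
Row 4, column 4: eliminating its row and column leaves {1, 2, 3, 6}.
Row 4, column 5: eliminating its row and column leaves {1, 2, 3, 5, 6}.
Row 4, column 6: eliminating its row and column leaves {2, 5, 6}.
Row 5, column 4: eliminating its row and column leaves {6}.
Row 5, column 5: eliminating its row and column leaves {5, 6}.
Row 6, column 2: eliminating its row and column leaves {1, 6}.
Row 6, column 4: eliminating its row and column leaves {1, 2, 4, 6}.
Row 6, column 5: eliminating its row and column leaves {1, 2, 6}.
Row 6, column 6: eliminating its row and column leaves {2, 4, 6}.
Enumerating the assignments across these blanks that avoid any row or column repeat gives 14 completions.

14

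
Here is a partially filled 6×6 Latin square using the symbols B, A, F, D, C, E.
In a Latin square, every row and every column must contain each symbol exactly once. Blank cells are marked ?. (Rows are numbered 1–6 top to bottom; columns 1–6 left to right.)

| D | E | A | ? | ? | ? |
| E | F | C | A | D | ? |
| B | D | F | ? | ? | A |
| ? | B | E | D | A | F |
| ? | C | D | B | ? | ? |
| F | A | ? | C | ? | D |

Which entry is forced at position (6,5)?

E

Row 1, column 4: row 1 has {A, D, E} and column 4 has {B, A, D, C}, leaving only F.
Row 2, column 6: row 2 has {A, F, D, C, E} and column 6 has {A, F, D}, leaving only B.
Row 1, column 6: row 1 has {A, F, D, E} and column 6 has {B, A, F, D}, leaving only C.
Row 1, column 5: row 1 has {A, F, D, C, E} and column 5 has {A, D}, leaving only B.
Row 6 already has {A, F, D, C} and column 5 already has {B, A, D}, so row 6, column 5 must be E.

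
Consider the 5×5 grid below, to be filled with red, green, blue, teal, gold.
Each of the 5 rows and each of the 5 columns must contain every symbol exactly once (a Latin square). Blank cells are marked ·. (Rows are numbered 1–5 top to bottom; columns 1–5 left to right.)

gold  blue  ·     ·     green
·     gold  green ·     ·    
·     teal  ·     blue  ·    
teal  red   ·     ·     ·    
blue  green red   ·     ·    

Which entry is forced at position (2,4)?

Row 1, column 3: row 1 has {green, blue, gold} and column 3 has {red, green}, leaving only teal.
Row 1, column 4: row 1 has {green, blue, teal, gold} and column 4 has {blue}, leaving only red.
Row 2 already has {green, gold} and column 4 already has {red, blue}, so row 2, column 4 must be teal.

teal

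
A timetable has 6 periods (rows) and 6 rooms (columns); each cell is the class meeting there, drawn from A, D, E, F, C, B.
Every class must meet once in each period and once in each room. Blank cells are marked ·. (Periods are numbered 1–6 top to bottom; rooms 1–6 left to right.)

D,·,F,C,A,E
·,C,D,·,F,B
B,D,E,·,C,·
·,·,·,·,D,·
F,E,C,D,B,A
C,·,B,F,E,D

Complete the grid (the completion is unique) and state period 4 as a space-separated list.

Period 4, room 3: period 4 has {D} and room 3 has {D, E, F, C, B}, leaving only A.
Period 4, room 1: period 4 has {A, D} and room 1 has {D, F, C, B}, leaving only E.
Period 4, room 4: period 4 has {A, D, E} and room 4 has {D, F, C}, leaving only B.
Period 4, room 2: period 4 has {A, D, E, B} and room 2 has {D, E, C}, leaving only F.
Period 4, room 6: period 4 has {A, D, E, F, B} and room 6 has {A, D, E, B}, leaving only C.
So period 4 reads: E F A B D C.

E F A B D C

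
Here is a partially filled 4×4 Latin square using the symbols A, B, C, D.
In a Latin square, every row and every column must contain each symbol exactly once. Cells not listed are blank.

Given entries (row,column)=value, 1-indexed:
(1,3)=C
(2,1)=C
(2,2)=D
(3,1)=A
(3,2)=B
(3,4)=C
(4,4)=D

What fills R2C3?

B

Row 1, column 2: row 1 has {C} and column 2 has {B, D}, leaving only A.
Row 1, column 4: row 1 has {A, C} and column 4 has {C, D}, leaving only B.
Row 1, column 1: row 1 has {A, B, C} and column 1 has {A, C}, leaving only D.
Row 2, column 4: row 2 has {C, D} and column 4 has {B, C, D}, leaving only A.
Row 2 already has {A, C, D} and column 3 already has {C}, so row 2, column 3 must be B.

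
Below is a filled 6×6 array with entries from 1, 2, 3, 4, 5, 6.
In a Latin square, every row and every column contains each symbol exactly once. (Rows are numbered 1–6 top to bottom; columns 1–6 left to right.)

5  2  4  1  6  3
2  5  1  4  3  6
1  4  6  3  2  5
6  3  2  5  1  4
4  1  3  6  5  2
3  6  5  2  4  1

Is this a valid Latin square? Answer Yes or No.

Yes

Each row is a permutation of the 6 symbols, and so is each column.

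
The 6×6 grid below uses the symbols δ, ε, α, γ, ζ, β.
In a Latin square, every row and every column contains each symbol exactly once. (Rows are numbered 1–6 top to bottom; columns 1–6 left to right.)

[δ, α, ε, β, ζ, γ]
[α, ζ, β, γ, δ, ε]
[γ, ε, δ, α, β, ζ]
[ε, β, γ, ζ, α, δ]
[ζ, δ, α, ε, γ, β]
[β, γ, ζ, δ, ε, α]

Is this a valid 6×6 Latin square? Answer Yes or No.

Yes

Each row is a permutation of the 6 symbols, and so is each column.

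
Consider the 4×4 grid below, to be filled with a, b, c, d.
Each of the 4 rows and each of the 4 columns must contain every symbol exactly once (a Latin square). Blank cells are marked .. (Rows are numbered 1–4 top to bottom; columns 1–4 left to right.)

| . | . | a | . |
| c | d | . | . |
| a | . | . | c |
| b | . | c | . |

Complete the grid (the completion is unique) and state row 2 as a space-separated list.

c d b a

Row 2, column 3: row 2 has {c, d} and column 3 has {a, c}, leaving only b.
Row 2, column 4: row 2 has {b, c, d} and column 4 has {c}, leaving only a.
So row 2 reads: c d b a.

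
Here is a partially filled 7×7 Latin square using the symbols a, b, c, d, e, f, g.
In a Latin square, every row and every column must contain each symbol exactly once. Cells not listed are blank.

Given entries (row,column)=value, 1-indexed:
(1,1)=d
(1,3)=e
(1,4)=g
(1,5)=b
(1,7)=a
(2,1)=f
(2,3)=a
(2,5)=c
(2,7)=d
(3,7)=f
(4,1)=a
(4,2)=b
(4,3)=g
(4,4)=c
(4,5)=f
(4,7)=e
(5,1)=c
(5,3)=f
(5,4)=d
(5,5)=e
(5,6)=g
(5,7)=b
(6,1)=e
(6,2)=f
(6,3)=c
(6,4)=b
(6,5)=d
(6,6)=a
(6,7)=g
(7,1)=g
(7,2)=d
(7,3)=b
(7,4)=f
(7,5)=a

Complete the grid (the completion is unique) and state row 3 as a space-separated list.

Row 3, column 1: row 3 has {f} and column 1 has {a, c, d, e, f, g}, leaving only b.
Row 3, column 3: row 3 has {b, f} and column 3 has {a, b, c, e, f, g}, leaving only d.
Row 3, column 5: row 3 has {b, d, f} and column 5 has {a, b, c, d, e, f}, leaving only g.
Row 1, column 2: row 1 has {a, b, d, e, g} and column 2 has {b, d, f}, leaving only c.
Row 1, column 6: row 1 has {a, b, c, d, e, g} and column 6 has {a, g}, leaving only f.
Row 2, column 4: row 2 has {a, c, d, f} and column 4 has {b, c, d, f, g}, leaving only e.
Row 3, column 4: row 3 has {b, d, f, g} and column 4 has {b, c, d, e, f, g}, leaving only a.
Row 3, column 2: row 3 has {a, b, d, f, g} and column 2 has {b, c, d, f}, leaving only e.
Row 3, column 6: row 3 has {a, b, d, e, f, g} and column 6 has {a, f, g}, leaving only c.
So row 3 reads: b e d a g c f.

b e d a g c f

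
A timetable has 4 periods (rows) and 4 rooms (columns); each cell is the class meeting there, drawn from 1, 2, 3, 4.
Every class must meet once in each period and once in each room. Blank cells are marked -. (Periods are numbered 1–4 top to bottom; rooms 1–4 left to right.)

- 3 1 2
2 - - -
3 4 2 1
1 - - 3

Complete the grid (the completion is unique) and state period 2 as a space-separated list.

2 1 3 4

Period 2, room 2: period 2 has {2} and room 2 has {3, 4}, leaving only 1.
Period 2, room 4: period 2 has {1, 2} and room 4 has {1, 2, 3}, leaving only 4.
Period 2, room 3: period 2 has {1, 2, 4} and room 3 has {1, 2}, leaving only 3.
So period 2 reads: 2 1 3 4.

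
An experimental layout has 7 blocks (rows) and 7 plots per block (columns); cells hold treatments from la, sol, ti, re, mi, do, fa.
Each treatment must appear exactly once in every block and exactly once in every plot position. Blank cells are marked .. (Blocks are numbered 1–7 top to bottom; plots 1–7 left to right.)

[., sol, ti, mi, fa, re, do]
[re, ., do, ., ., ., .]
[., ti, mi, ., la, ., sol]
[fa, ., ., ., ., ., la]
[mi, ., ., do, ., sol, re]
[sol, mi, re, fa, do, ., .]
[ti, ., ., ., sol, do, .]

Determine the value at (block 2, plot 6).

ti

Block 1, plot 1: block 1 has {sol, ti, re, mi, do, fa} and plot 1 has {sol, ti, re, mi, fa}, leaving only la.
Block 3, plot 1: block 3 has {la, sol, ti, mi} and plot 1 has {la, sol, ti, re, mi, fa}, leaving only do.
Block 3, plot 4: block 3 has {la, sol, ti, mi, do} and plot 4 has {mi, do, fa}, leaving only re.
Block 3, plot 6: block 3 has {la, sol, ti, re, mi, do} and plot 6 has {sol, re, do}, leaving only fa.
Block 4, plot 3: block 4 has {la, fa} and plot 3 has {ti, re, mi, do}, leaving only sol.
Block 4, plot 4: block 4 has {la, sol, fa} and plot 4 has {re, mi, do, fa}, leaving only ti.
Block 4, plot 6: block 4 has {la, sol, ti, fa} and plot 6 has {sol, re, do, fa}, leaving only mi.
Block 4, plot 5: block 4 has {la, sol, ti, mi, fa} and plot 5 has {la, sol, do, fa}, leaving only re.
Block 4, plot 2: block 4 has {la, sol, ti, re, mi, fa} and plot 2 has {sol, ti, mi}, leaving only do.
Block 5, plot 5: block 5 has {sol, re, mi, do} and plot 5 has {la, sol, re, do, fa}, leaving only ti.
Block 2, plot 5: block 2 has {re, do} and plot 5 has {la, sol, ti, re, do, fa}, leaving only mi.
Block 6, plot 7: block 6 has {sol, re, mi, do, fa} and plot 7 has {la, sol, re, do}, leaving only ti.
Block 2, plot 7: block 2 has {re, mi, do} and plot 7 has {la, sol, ti, re, do}, leaving only fa.
Block 2, plot 2: block 2 has {re, mi, do, fa} and plot 2 has {sol, ti, mi, do}, leaving only la.
Block 2 already has {la, re, mi, do, fa} and plot 6 already has {sol, re, mi, do, fa}, so block 2, plot 6 must be ti.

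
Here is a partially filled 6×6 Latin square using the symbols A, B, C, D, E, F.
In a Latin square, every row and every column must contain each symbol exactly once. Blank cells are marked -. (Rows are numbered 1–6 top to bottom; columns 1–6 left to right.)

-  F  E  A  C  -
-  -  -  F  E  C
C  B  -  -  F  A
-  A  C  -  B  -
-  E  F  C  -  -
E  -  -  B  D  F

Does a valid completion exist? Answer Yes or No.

Yes

No row or column among the givens repeats a symbol, and propagating forced cells runs into no contradiction.
One valid completion exists (for instance, D F E A C B / A D B F E C / C B D E F A / F A C D B E / B E F C A D / E C A B D F).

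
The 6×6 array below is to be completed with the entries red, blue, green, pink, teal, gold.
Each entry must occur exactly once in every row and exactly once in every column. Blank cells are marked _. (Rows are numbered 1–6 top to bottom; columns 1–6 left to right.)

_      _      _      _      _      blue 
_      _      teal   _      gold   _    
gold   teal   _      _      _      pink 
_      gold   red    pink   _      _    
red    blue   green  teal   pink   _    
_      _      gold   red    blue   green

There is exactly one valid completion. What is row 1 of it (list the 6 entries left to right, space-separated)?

green red pink gold teal blue

Row 1, column 3: row 1 has {blue} and column 3 has {red, green, teal, gold}, leaving only pink.
Row 2, column 6: row 2 has {teal, gold} and column 6 has {blue, green, pink}, leaving only red.
Row 3, column 3: row 3 has {pink, teal, gold} and column 3 has {red, green, pink, teal, gold}, leaving only blue.
Row 3, column 4: row 3 has {blue, pink, teal, gold} and column 4 has {red, pink, teal}, leaving only green.
Row 1, column 4: row 1 has {blue, pink} and column 4 has {red, green, pink, teal}, leaving only gold.
Row 2, column 4: row 2 has {red, teal, gold} and column 4 has {red, green, pink, teal, gold}, leaving only blue.
Row 3, column 5: row 3 has {blue, green, pink, teal, gold} and column 5 has {blue, pink, gold}, leaving only red.
Row 4, column 6: row 4 has {red, pink, gold} and column 6 has {red, blue, green, pink}, leaving only teal.
Row 4, column 5: row 4 has {red, pink, teal, gold} and column 5 has {red, blue, pink, gold}, leaving only green.
Row 1, column 5: row 1 has {blue, pink, gold} and column 5 has {red, blue, green, pink, gold}, leaving only teal.
Row 1, column 1: row 1 has {blue, pink, teal, gold} and column 1 has {red, gold}, leaving only green.
Row 1, column 2: row 1 has {blue, green, pink, teal, gold} and column 2 has {blue, teal, gold}, leaving only red.
So row 1 reads: green red pink gold teal blue.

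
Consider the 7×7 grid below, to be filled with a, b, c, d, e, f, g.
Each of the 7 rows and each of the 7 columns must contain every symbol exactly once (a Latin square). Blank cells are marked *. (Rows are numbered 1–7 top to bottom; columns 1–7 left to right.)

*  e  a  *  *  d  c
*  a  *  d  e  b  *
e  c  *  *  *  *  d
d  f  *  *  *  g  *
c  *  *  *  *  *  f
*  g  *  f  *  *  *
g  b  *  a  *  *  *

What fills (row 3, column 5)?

a

Row 2, column 1: row 2 has {a, b, d, e} and column 1 has {c, d, e, g}, leaving only f.
Row 1, column 1: row 1 has {a, c, d, e} and column 1 has {c, d, e, f, g}, leaving only b.
Row 1, column 4: row 1 has {a, b, c, d, e} and column 4 has {a, d, f}, leaving only g.
Row 1, column 5: row 1 has {a, b, c, d, e, g} and column 5 has {e}, leaving only f.
Row 2, column 7: row 2 has {a, b, d, e, f} and column 7 has {c, d, f}, leaving only g.
Row 2, column 3: row 2 has {a, b, d, e, f, g} and column 3 has {a}, leaving only c.
Row 3, column 4: row 3 has {c, d, e} and column 4 has {a, d, f, g}, leaving only b.
Row 5, column 2: row 5 has {c, f} and column 2 has {a, b, c, e, f, g}, leaving only d.
Row 5, column 4: row 5 has {c, d, f} and column 4 has {a, b, d, f, g}, leaving only e.
Row 4, column 4: row 4 has {d, f, g} and column 4 has {a, b, d, e, f, g}, leaving only c.
Row 5, column 6: row 5 has {c, d, e, f} and column 6 has {b, d, g}, leaving only a.
Row 3, column 6: row 3 has {b, c, d, e} and column 6 has {a, b, d, g}, leaving only f.
Row 3, column 3: row 3 has {b, c, d, e, f} and column 3 has {a, c}, leaving only g.
Row 3 already has {b, c, d, e, f, g} and column 5 already has {e, f}, so row 3, column 5 must be a.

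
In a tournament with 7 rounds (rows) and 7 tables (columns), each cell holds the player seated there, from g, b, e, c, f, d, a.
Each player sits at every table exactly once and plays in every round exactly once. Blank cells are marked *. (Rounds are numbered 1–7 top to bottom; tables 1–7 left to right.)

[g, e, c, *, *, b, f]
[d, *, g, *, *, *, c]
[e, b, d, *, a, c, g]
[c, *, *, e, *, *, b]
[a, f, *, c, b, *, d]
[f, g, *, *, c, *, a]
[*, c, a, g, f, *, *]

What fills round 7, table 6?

d

Round 1, table 5: round 1 has {g, b, e, c, f} and table 5 has {b, c, f, a}, leaving only d.
Round 1, table 4: round 1 has {g, b, e, c, f, d} and table 4 has {g, e, c}, leaving only a.
Round 2, table 2: round 2 has {g, c, d} and table 2 has {g, b, e, c, f}, leaving only a.
Round 2, table 5: round 2 has {g, c, d, a} and table 5 has {b, c, f, d, a}, leaving only e.
Round 2, table 6: round 2 has {g, e, c, d, a} and table 6 has {b, c}, leaving only f.
Round 2, table 4: round 2 has {g, e, c, f, d, a} and table 4 has {g, e, c, a}, leaving only b.
Round 3, table 4: round 3 has {g, b, e, c, d, a} and table 4 has {g, b, e, c, a}, leaving only f.
Round 4, table 2: round 4 has {b, e, c} and table 2 has {g, b, e, c, f, a}, leaving only d.
Round 4, table 3: round 4 has {b, e, c, d} and table 3 has {g, c, d, a}, leaving only f.
Round 4, table 5: round 4 has {b, e, c, f, d} and table 5 has {b, e, c, f, d, a}, leaving only g.
Round 4, table 6: round 4 has {g, b, e, c, f, d} and table 6 has {b, c, f}, leaving only a.
Round 5, table 3: round 5 has {b, c, f, d, a} and table 3 has {g, c, f, d, a}, leaving only e.
Round 5, table 6: round 5 has {b, e, c, f, d, a} and table 6 has {b, c, f, a}, leaving only g.
Round 6, table 3: round 6 has {g, c, f, a} and table 3 has {g, e, c, f, d, a}, leaving only b.
Round 6, table 4: round 6 has {g, b, c, f, a} and table 4 has {g, b, e, c, f, a}, leaving only d.
Round 6, table 6: round 6 has {g, b, c, f, d, a} and table 6 has {g, b, c, f, a}, leaving only e.
Round 7 already has {g, c, f, a} and table 6 already has {g, b, e, c, f, a}, so round 7, table 6 must be d.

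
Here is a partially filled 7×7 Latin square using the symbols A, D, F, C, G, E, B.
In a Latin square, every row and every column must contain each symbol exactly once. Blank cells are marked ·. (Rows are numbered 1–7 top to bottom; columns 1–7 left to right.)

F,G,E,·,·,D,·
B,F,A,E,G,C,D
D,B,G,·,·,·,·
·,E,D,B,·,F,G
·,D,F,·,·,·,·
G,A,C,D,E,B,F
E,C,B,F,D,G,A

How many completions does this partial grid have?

Row 1, column 4: eliminating its row and column leaves {A, C}.
Row 1, column 5: eliminating its row and column leaves {A, C, B}.
Row 1, column 7: eliminating its row and column leaves {C, B}.
Row 3, column 4: eliminating its row and column leaves {A, C}.
Row 3, column 5: eliminating its row and column leaves {A, F, C}.
Row 3, column 6: eliminating its row and column leaves {A, E}.
Row 3, column 7: eliminating its row and column leaves {C, E}.
Row 4, column 1: eliminating its row and column leaves {A, C}.
Row 4, column 5: eliminating its row and column leaves {A, C}.
Row 5, column 1: eliminating its row and column leaves {A, C}.
Row 5, column 4: eliminating its row and column leaves {A, C, G}.
Row 5, column 5: eliminating its row and column leaves {A, C, B}.
Row 5, column 6: eliminating its row and column leaves {A, E}.
Row 5, column 7: eliminating its row and column leaves {C, E, B}.
Enumerating the assignments across these blanks that avoid any row or column repeat gives 4 completions.

4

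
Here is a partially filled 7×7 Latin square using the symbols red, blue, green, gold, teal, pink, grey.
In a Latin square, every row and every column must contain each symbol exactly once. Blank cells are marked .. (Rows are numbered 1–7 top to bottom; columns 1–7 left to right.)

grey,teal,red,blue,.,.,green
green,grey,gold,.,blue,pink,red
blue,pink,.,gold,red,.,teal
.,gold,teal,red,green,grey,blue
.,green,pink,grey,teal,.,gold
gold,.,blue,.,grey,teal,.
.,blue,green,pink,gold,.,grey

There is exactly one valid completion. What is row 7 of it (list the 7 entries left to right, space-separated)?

teal blue green pink gold red grey

Row 7, column 6: row 7 has {blue, green, gold, pink, grey} and column 6 has {teal, pink, grey}, leaving only red.
Row 7, column 1: row 7 has {red, blue, green, gold, pink, grey} and column 1 has {blue, green, gold, grey}, leaving only teal.
So row 7 reads: teal blue green pink gold red grey.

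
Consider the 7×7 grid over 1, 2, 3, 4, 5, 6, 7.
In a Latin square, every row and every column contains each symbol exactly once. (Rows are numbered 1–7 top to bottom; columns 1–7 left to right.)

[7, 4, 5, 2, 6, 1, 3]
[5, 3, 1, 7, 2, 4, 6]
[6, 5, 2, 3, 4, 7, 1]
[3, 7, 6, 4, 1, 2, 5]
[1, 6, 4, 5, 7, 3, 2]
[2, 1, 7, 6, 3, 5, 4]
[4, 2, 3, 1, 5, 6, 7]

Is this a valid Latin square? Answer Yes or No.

Yes

Each row is a permutation of the 7 symbols, and so is each column.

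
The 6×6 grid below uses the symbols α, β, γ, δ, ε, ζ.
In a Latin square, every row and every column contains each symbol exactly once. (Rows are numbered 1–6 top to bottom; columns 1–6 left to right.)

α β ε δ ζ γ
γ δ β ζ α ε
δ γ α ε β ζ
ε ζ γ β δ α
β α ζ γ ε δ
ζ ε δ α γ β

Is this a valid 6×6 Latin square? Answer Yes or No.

Yes

Each row is a permutation of the 6 symbols, and so is each column.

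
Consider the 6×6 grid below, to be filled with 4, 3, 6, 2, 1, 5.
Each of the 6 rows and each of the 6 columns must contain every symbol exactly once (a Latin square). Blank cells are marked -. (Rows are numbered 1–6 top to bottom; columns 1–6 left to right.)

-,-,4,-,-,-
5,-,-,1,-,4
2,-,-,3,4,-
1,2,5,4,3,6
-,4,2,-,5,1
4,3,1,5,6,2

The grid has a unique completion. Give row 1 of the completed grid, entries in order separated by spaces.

Row 2, column 2: row 2 has {4, 1, 5} and column 2 has {4, 3, 2}, leaving only 6.
Row 2, column 3: row 2 has {4, 6, 1, 5} and column 3 has {4, 2, 1, 5}, leaving only 3.
Row 2, column 5: row 2 has {4, 3, 6, 1, 5} and column 5 has {4, 3, 6, 5}, leaving only 2.
Row 1, column 5: row 1 has {4} and column 5 has {4, 3, 6, 2, 5}, leaving only 1.
Row 1, column 2: row 1 has {4, 1} and column 2 has {4, 3, 6, 2}, leaving only 5.
Row 1, column 6: row 1 has {4, 1, 5} and column 6 has {4, 6, 2, 1}, leaving only 3.
Row 1, column 1: row 1 has {4, 3, 1, 5} and column 1 has {4, 2, 1, 5}, leaving only 6.
Row 1, column 4: row 1 has {4, 3, 6, 1, 5} and column 4 has {4, 3, 1, 5}, leaving only 2.
So row 1 reads: 6 5 4 2 1 3.

6 5 4 2 1 3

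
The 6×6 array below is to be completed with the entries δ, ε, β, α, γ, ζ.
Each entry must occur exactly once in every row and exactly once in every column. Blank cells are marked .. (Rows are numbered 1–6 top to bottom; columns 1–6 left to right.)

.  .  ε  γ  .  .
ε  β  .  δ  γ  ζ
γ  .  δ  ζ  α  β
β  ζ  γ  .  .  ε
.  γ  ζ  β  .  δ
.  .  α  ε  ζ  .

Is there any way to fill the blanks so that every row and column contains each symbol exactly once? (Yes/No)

Row 2, column 3: row 2 together with column 3 already contain {δ, ε, β, α, γ, ζ} — every symbol — so nothing can go there. The grid has no valid completion.

No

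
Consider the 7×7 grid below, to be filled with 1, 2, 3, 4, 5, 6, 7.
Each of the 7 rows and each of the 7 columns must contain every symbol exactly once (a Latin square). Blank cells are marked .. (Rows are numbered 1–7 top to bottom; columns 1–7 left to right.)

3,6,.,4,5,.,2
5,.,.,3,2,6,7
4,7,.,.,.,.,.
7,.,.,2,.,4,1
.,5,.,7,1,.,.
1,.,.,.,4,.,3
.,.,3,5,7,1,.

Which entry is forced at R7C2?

Row 1, column 6: row 1 has {2, 3, 4, 5, 6} and column 6 has {1, 4, 6}, leaving only 7.
Row 1, column 3: row 1 has {2, 3, 4, 5, 6, 7} and column 3 has {3}, leaving only 1.
Row 2, column 3: row 2 has {2, 3, 5, 6, 7} and column 3 has {1, 3}, leaving only 4.
Row 2, column 2: row 2 has {2, 3, 4, 5, 6, 7} and column 2 has {5, 6, 7}, leaving only 1.
Row 4, column 2: row 4 has {1, 2, 4, 7} and column 2 has {1, 5, 6, 7}, leaving only 3.
Row 4, column 5: row 4 has {1, 2, 3, 4, 7} and column 5 has {1, 2, 4, 5, 7}, leaving only 6.
Row 3, column 5: row 3 has {4, 7} and column 5 has {1, 2, 4, 5, 6, 7}, leaving only 3.
Row 4, column 3: row 4 has {1, 2, 3, 4, 6, 7} and column 3 has {1, 3, 4}, leaving only 5.
Row 6, column 2: row 6 has {1, 3, 4} and column 2 has {1, 3, 5, 6, 7}, leaving only 2.
Row 7 already has {1, 3, 5, 7} and column 2 already has {1, 2, 3, 5, 6, 7}, so row 7, column 2 must be 4.

4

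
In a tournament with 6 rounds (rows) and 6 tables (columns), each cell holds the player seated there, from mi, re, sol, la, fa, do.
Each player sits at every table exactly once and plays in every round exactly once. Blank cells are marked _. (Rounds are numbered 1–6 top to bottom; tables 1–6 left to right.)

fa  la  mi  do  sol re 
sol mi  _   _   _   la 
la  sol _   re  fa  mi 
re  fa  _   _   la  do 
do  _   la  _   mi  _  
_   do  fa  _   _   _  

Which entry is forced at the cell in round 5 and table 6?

Round 2, table 4: round 2 has {mi, sol, la} and table 4 has {re, do}, leaving only fa.
Round 3, table 3: round 3 has {mi, re, sol, la, fa} and table 3 has {mi, la, fa}, leaving only do.
Round 2, table 3: round 2 has {mi, sol, la, fa} and table 3 has {mi, la, fa, do}, leaving only re.
Round 2, table 5: round 2 has {mi, re, sol, la, fa} and table 5 has {mi, sol, la, fa}, leaving only do.
Round 4, table 3: round 4 has {re, la, fa, do} and table 3 has {mi, re, la, fa, do}, leaving only sol.
Round 4, table 4: round 4 has {re, sol, la, fa, do} and table 4 has {re, fa, do}, leaving only mi.
Round 5, table 2: round 5 has {mi, la, do} and table 2 has {mi, sol, la, fa, do}, leaving only re.
Round 5, table 4: round 5 has {mi, re, la, do} and table 4 has {mi, re, fa, do}, leaving only sol.
Round 5 already has {mi, re, sol, la, do} and table 6 already has {mi, re, la, do}, so round 5, table 6 must be fa.

fa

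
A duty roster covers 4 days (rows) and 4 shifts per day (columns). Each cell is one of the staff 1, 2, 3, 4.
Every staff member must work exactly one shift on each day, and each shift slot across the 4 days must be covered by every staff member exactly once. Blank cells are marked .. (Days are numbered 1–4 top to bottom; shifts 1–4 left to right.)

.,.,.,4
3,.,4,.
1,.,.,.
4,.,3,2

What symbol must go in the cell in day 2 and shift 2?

Day 1, shift 1: day 1 has {4} and shift 1 has {1, 3, 4}, leaving only 2.
Day 1, shift 3: day 1 has {2, 4} and shift 3 has {3, 4}, leaving only 1.
Day 1, shift 2: day 1 has {1, 2, 4} and shift 2 has {}, leaving only 3.
Day 2, shift 4: day 2 has {3, 4} and shift 4 has {2, 4}, leaving only 1.
Day 2 already has {1, 3, 4} and shift 2 already has {3}, so day 2, shift 2 must be 2.

2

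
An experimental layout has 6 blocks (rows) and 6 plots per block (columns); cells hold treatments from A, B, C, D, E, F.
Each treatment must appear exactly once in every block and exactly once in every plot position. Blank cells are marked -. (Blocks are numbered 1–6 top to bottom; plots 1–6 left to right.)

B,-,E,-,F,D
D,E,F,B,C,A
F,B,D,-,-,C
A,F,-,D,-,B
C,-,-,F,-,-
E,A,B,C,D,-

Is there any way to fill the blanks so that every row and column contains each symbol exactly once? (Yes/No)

Yes

No block or plot among the givens repeats a symbol, and propagating forced cells runs into no contradiction.
One valid completion exists (for instance, B C E A F D / D E F B C A / F B D E A C / A F C D E B / C D A F B E / E A B C D F).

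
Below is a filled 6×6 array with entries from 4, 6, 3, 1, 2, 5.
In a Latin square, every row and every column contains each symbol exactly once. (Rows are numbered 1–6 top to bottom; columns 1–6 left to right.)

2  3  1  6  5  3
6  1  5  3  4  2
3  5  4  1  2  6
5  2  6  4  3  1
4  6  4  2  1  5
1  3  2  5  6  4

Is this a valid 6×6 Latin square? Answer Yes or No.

No

Row 5 contains 4 twice (at columns 1 and 3); row 1 is also not a permutation.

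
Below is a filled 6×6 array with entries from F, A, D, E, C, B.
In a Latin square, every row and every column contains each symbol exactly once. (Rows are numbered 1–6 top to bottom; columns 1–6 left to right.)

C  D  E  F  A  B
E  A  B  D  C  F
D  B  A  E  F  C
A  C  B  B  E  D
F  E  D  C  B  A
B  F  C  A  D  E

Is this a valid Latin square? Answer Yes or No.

Column 3 contains B twice (at rows 2 and 4), so it is not a permutation.

No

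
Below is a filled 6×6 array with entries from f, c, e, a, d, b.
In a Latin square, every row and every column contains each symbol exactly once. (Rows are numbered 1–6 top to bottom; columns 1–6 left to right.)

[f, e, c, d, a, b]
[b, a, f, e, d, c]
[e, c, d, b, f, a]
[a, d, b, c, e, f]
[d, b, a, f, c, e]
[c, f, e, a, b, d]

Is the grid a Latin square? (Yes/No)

Each row is a permutation of the 6 symbols, and so is each column.

Yes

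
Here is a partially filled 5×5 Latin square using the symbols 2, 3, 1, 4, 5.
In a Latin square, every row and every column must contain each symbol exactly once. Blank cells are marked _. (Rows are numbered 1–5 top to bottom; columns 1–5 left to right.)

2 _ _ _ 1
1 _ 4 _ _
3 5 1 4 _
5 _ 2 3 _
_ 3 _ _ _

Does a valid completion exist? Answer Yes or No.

Row 1, column 2: row 1 has {2, 1} and column 2 has {3, 5}, so it must be 4.
Row 1, column 4: row 1 has {2, 1, 4} and column 4 has {3, 4}, so it must be 5.
Row 1, column 3: row 1 has {2, 1, 4, 5} and column 3 has {2, 1, 4}, so it must be 3.
Row 2, column 2: row 2 has {1, 4} and column 2 has {3, 4, 5}, so it must be 2.
Now row 2, column 4: row 2 together with column 4 already contain {2, 3, 1, 4, 5} — every symbol — so nothing can go there. The grid has no valid completion.

No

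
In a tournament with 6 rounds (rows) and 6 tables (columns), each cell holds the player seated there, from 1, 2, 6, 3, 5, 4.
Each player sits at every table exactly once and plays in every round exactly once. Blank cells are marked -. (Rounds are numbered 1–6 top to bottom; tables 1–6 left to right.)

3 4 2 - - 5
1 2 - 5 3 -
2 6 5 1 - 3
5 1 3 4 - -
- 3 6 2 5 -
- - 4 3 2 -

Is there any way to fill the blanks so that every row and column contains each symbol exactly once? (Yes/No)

No

Round 2, table 3: round 2 together with table 3 already contain {1, 2, 6, 3, 5, 4} — every symbol — so nothing can go there. The grid has no valid completion.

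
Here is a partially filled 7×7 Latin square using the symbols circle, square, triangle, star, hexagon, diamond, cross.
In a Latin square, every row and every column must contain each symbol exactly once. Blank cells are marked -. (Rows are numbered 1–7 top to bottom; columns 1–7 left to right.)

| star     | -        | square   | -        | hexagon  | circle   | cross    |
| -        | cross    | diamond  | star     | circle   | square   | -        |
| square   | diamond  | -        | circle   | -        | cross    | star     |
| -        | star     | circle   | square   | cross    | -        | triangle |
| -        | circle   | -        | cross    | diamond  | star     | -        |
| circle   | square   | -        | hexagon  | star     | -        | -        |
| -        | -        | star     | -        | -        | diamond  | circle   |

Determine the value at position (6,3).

Row 1, column 2: row 1 has {circle, square, star, hexagon, cross} and column 2 has {circle, square, star, diamond, cross}, leaving only triangle.
Row 1, column 4: row 1 has {circle, square, triangle, star, hexagon, cross} and column 4 has {circle, square, star, hexagon, cross}, leaving only diamond.
Row 2, column 7: row 2 has {circle, square, star, diamond, cross} and column 7 has {circle, triangle, star, cross}, leaving only hexagon.
Row 2, column 1: row 2 has {circle, square, star, hexagon, diamond, cross} and column 1 has {circle, square, star}, leaving only triangle.
Row 3, column 5: row 3 has {circle, square, star, diamond, cross} and column 5 has {circle, star, hexagon, diamond, cross}, leaving only triangle.
Row 3, column 3: row 3 has {circle, square, triangle, star, diamond, cross} and column 3 has {circle, square, star, diamond}, leaving only hexagon.
Row 4, column 6: row 4 has {circle, square, triangle, star, cross} and column 6 has {circle, square, star, diamond, cross}, leaving only hexagon.
Row 4, column 1: row 4 has {circle, square, triangle, star, hexagon, cross} and column 1 has {circle, square, triangle, star}, leaving only diamond.
Row 5, column 1: row 5 has {circle, star, diamond, cross} and column 1 has {circle, square, triangle, star, diamond}, leaving only hexagon.
Row 5, column 3: row 5 has {circle, star, hexagon, diamond, cross} and column 3 has {circle, square, star, hexagon, diamond}, leaving only triangle.
Row 6 already has {circle, square, star, hexagon} and column 3 already has {circle, square, triangle, star, hexagon, diamond}, so row 6, column 3 must be cross.

cross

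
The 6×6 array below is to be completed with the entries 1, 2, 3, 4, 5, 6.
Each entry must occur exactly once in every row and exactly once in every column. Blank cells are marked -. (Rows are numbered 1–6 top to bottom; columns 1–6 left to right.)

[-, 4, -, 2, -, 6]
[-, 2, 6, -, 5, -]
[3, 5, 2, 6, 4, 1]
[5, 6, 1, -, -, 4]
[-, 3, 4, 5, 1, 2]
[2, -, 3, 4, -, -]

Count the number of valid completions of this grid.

Row 1, column 1: eliminating its row and column leaves {1}.
Row 1, column 3: eliminating its row and column leaves {5}.
Row 1, column 5: eliminating its row and column leaves {3}.
Row 2, column 1: eliminating its row and column leaves {1, 4}.
Row 2, column 4: eliminating its row and column leaves {1, 3}.
Row 2, column 6: eliminating its row and column leaves {3}.
Row 4, column 4: eliminating its row and column leaves {3}.
Row 4, column 5: eliminating its row and column leaves {2, 3}.
Row 5, column 1: eliminating its row and column leaves {6}.
Row 6, column 2: eliminating its row and column leaves {1}.
Row 6, column 5: eliminating its row and column leaves {6}.
Row 6, column 6: eliminating its row and column leaves {5}.
Only one assignment across all blanks avoids any row or column repeat, giving 1 completion.

1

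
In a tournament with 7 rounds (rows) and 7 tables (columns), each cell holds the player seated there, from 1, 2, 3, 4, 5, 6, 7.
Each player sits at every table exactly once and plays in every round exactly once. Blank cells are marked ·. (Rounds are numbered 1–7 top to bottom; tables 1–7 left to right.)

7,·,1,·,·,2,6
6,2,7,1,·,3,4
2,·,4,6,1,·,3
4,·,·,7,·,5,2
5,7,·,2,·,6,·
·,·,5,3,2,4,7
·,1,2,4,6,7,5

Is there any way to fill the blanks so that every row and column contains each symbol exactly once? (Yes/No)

No

Round 3, table 6: round 3 together with table 6 already contain {1, 2, 3, 4, 5, 6, 7} — every symbol — so nothing can go there. The grid has no valid completion.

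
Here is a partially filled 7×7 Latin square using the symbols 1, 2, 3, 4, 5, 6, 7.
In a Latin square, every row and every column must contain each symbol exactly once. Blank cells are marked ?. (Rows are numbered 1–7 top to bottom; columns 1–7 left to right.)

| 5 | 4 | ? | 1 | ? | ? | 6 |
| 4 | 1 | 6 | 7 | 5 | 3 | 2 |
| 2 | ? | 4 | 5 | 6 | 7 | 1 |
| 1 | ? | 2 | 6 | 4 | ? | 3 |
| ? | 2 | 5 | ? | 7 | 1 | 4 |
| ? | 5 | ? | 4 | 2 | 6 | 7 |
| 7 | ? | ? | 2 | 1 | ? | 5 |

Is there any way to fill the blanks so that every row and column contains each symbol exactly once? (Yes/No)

No row or column among the givens repeats a symbol, and propagating forced cells runs into no contradiction.
One valid completion exists (for instance, 5 4 7 1 3 2 6 / 4 1 6 7 5 3 2 / 2 3 4 5 6 7 1 / 1 7 2 6 4 5 3 / 6 2 5 3 7 1 4 / 3 5 1 4 2 6 7 / 7 6 3 2 1 4 5).

Yes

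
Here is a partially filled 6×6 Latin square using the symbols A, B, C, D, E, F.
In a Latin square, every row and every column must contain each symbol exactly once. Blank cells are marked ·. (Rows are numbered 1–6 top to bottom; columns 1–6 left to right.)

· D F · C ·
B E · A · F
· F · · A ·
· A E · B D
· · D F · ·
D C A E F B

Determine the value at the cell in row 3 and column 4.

Row 1, column 4: row 1 has {C, D, F} and column 4 has {A, E, F}, leaving only B.
Row 2, column 3: row 2 has {A, B, E, F} and column 3 has {A, D, E, F}, leaving only C.
Row 2, column 5: row 2 has {A, B, C, E, F} and column 5 has {A, B, C, F}, leaving only D.
Row 3, column 3: row 3 has {A, F} and column 3 has {A, C, D, E, F}, leaving only B.
Row 4, column 4: row 4 has {A, B, D, E} and column 4 has {A, B, E, F}, leaving only C.
Row 3 already has {A, B, F} and column 4 already has {A, B, C, E, F}, so row 3, column 4 must be D.

D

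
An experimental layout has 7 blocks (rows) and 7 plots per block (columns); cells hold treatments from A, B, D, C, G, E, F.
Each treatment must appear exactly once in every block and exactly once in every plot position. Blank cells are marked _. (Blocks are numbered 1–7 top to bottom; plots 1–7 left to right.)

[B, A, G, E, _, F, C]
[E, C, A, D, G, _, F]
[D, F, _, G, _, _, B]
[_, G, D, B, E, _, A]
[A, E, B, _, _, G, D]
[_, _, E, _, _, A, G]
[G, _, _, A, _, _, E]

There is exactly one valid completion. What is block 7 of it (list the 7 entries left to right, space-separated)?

Block 1, plot 5: block 1 has {A, B, C, G, E, F} and plot 5 has {G, E}, leaving only D.
Block 2, plot 6: block 2 has {A, D, C, G, E, F} and plot 6 has {A, G, F}, leaving only B.
Block 3, plot 3: block 3 has {B, D, G, F} and plot 3 has {A, B, D, G, E}, leaving only C.
Block 7, plot 3: block 7 has {A, G, E} and plot 3 has {A, B, D, C, G, E}, leaving only F.
Block 3, plot 5: block 3 has {B, D, C, G, F} and plot 5 has {D, G, E}, leaving only A.
Block 3, plot 6: block 3 has {A, B, D, C, G, F} and plot 6 has {A, B, G, F}, leaving only E.
Block 4, plot 6: block 4 has {A, B, D, G, E} and plot 6 has {A, B, G, E, F}, leaving only C.
Block 7, plot 6: block 7 has {A, G, E, F} and plot 6 has {A, B, C, G, E, F}, leaving only D.
Block 7, plot 2: block 7 has {A, D, G, E, F} and plot 2 has {A, C, G, E, F}, leaving only B.
Block 7, plot 5: block 7 has {A, B, D, G, E, F} and plot 5 has {A, D, G, E}, leaving only C.
So block 7 reads: G B F A C D E.

G B F A C D E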